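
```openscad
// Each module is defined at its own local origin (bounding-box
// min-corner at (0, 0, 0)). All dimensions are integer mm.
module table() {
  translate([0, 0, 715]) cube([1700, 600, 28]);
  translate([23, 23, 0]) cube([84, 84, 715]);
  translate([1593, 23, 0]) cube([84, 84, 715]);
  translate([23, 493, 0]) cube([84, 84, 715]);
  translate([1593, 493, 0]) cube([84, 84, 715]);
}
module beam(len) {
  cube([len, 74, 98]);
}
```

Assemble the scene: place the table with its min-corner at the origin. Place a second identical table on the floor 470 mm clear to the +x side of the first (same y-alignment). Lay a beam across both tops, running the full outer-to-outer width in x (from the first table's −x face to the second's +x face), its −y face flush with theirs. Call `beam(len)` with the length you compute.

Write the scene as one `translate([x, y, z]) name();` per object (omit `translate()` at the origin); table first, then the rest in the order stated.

table();
translate([2170, 0, 0]) table();
translate([0, 0, 743]) beam(3870);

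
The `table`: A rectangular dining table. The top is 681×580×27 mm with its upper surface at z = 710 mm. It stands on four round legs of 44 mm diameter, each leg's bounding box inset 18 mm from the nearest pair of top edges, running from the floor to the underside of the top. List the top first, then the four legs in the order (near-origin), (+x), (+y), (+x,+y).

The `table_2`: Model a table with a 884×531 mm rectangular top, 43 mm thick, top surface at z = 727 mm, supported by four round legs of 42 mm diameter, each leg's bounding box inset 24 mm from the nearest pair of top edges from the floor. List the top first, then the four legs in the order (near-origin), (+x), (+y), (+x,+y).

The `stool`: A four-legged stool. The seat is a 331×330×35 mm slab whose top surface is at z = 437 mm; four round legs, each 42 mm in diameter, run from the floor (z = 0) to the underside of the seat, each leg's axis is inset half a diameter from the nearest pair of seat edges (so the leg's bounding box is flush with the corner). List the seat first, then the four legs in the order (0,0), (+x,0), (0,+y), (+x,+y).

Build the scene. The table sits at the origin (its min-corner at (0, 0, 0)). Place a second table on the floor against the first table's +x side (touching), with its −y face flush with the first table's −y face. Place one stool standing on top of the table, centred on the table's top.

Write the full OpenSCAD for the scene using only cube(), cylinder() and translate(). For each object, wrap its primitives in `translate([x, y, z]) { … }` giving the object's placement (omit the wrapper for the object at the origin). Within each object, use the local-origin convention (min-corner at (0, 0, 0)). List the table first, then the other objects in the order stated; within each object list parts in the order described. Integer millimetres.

translate([0, 0, 683]) cube([681, 580, 27]);
translate([40, 40, 0]) cylinder(h = 683, r = 22);
translate([641, 40, 0]) cylinder(h = 683, r = 22);
translate([40, 540, 0]) cylinder(h = 683, r = 22);
translate([641, 540, 0]) cylinder(h = 683, r = 22);
translate([681, 0, 0]) {
  translate([0, 0, 684]) cube([884, 531, 43]);
  translate([45, 45, 0]) cylinder(h = 684, r = 21);
  translate([839, 45, 0]) cylinder(h = 684, r = 21);
  translate([45, 486, 0]) cylinder(h = 684, r = 21);
  translate([839, 486, 0]) cylinder(h = 684, r = 21);
}
translate([175, 125, 710]) {
  translate([0, 0, 402]) cube([331, 330, 35]);
  translate([21, 21, 0]) cylinder(h = 402, r = 21);
  translate([310, 21, 0]) cylinder(h = 402, r = 21);
  translate([21, 309, 0]) cylinder(h = 402, r = 21);
  translate([310, 309, 0]) cylinder(h = 402, r = 21);
}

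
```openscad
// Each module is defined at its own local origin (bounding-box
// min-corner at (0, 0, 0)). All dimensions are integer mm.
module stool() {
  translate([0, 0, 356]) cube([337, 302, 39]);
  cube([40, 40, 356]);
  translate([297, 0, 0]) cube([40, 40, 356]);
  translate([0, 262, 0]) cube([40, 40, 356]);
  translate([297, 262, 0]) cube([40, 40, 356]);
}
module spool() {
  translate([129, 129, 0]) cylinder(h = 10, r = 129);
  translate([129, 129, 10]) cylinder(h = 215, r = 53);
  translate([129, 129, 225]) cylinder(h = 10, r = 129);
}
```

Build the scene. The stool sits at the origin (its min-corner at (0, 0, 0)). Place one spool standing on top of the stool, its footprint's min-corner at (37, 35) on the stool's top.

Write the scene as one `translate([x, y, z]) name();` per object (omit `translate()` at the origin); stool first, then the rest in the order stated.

stool();
translate([37, 35, 395]) spool();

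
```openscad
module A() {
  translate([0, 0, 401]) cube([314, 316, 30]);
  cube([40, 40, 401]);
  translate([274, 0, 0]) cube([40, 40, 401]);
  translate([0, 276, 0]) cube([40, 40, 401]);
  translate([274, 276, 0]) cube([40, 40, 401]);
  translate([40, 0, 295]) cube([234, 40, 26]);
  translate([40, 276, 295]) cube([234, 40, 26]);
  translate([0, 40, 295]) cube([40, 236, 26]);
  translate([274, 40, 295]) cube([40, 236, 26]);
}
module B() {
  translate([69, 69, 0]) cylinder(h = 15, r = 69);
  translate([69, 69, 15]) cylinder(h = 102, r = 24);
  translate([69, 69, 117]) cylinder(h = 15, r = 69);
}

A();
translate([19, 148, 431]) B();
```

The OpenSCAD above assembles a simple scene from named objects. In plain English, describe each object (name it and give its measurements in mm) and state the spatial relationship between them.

A is a four-legged stool. The seat is 314×316 mm, 30 mm thick, top at z = 431 mm. It stands on four square legs, each 40×40 mm in cross-section, from z = 0 to the seat underside, each flush with a corner of the seat. Four stretchers, 40 mm wide and 26 mm tall, connect adjacent legs with their undersides at z = 295 mm, each running between the inner faces of the legs it joins and aligned with the legs' outer faces on the other axis.

B is a spool: two coaxial disc flanges of radius 69 mm and thickness 15 mm, joined by a core cylinder of radius 24 mm and height 102 mm. The lower flange rests on z = 0 and the three cylinders share a vertical axis.

The spool is on top of the stool.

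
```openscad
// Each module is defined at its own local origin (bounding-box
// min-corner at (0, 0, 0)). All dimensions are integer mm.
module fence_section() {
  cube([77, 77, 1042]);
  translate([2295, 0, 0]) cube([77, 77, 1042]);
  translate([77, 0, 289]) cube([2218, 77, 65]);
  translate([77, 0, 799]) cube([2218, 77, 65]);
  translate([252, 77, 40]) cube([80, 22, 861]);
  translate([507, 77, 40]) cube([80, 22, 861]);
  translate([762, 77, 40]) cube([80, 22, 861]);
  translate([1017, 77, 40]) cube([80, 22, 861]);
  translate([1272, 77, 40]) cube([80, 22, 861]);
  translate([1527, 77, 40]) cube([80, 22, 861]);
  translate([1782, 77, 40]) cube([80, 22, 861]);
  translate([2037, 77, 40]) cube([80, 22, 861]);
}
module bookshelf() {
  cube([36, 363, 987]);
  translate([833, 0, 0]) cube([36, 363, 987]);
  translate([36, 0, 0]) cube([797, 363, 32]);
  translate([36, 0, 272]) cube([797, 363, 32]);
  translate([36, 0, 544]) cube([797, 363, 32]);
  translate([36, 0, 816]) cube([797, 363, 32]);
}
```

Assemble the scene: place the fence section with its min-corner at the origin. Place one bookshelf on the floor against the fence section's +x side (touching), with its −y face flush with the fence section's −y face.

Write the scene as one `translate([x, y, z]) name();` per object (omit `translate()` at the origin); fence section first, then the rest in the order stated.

fence_section();
translate([2372, 0, 0]) bookshelf();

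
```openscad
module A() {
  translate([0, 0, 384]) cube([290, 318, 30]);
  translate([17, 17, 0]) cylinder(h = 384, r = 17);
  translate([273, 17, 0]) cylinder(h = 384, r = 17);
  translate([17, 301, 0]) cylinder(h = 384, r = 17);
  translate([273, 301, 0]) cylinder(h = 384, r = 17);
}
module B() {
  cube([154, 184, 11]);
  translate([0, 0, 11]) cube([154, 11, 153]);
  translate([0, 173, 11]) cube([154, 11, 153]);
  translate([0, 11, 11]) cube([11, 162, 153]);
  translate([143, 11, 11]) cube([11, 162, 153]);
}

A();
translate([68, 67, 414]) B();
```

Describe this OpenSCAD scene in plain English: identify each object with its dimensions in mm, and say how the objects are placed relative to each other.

A is a four-legged stool. The seat is a 290×318×30 mm slab whose top surface is at z = 414 mm; four round legs, each 34 mm in diameter, run from the floor (z = 0) to the underside of the seat, each leg's axis is inset half a diameter from the nearest pair of seat edges (so the leg's bounding box is flush with the corner).

B is an open-topped rectangular box: outside dimensions 154×184×164 mm, with a uniform wall and base thickness of 11 mm. The base is a full 154×184 slab on the floor; four walls sit on top of the base. The front and back walls (the −y and +y sides) span the full width; the two side walls fit between them.

The open box is on top of the stool, centred.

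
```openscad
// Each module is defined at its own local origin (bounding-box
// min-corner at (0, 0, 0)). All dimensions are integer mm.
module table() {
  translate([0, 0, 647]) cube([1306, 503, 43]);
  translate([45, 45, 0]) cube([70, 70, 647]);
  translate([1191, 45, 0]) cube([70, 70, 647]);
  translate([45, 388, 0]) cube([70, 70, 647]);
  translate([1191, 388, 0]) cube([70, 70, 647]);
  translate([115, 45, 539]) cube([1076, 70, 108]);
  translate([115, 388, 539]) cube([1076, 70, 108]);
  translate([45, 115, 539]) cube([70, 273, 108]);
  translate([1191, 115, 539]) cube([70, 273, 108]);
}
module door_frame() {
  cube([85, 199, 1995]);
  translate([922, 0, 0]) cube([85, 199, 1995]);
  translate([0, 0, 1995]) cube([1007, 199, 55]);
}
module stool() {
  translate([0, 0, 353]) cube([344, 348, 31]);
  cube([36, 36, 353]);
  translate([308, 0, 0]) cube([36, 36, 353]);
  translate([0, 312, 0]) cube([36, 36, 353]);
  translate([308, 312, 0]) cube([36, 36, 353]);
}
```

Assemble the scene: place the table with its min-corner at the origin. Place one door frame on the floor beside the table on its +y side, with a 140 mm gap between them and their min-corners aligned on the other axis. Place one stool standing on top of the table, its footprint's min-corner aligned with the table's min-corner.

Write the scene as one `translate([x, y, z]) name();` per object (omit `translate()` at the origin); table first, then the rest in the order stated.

table();
translate([0, 643, 0]) door_frame();
translate([0, 0, 690]) stool();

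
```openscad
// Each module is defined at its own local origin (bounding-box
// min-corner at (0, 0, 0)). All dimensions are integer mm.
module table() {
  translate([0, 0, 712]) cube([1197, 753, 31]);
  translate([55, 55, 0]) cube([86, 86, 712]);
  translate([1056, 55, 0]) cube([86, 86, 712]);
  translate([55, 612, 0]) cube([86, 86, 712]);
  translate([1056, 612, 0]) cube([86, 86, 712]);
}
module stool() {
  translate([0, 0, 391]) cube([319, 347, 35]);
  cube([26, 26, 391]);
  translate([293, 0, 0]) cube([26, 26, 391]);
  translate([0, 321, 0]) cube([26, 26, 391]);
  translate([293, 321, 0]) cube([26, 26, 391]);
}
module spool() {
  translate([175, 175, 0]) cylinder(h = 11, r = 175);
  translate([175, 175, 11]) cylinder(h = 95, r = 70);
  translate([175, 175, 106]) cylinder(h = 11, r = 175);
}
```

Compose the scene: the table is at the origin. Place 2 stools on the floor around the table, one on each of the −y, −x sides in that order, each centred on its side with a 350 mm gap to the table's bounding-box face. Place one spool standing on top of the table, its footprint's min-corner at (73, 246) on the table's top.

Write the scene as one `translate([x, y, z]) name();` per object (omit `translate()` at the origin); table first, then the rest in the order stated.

table();
translate([439, -697, 0]) stool();
translate([-669, 203, 0]) stool();
translate([73, 246, 743]) spool();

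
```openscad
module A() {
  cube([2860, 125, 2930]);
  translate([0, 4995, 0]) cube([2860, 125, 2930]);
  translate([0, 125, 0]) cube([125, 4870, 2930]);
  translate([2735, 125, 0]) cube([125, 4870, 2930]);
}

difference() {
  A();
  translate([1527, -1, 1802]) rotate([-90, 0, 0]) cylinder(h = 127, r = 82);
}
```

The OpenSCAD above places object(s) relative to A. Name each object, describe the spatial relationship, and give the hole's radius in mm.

The subtracted cylinder has r = 82 mm.

A is a house frame. The house frame has a circular hole through its front wall. The hole's radius is 82 mm.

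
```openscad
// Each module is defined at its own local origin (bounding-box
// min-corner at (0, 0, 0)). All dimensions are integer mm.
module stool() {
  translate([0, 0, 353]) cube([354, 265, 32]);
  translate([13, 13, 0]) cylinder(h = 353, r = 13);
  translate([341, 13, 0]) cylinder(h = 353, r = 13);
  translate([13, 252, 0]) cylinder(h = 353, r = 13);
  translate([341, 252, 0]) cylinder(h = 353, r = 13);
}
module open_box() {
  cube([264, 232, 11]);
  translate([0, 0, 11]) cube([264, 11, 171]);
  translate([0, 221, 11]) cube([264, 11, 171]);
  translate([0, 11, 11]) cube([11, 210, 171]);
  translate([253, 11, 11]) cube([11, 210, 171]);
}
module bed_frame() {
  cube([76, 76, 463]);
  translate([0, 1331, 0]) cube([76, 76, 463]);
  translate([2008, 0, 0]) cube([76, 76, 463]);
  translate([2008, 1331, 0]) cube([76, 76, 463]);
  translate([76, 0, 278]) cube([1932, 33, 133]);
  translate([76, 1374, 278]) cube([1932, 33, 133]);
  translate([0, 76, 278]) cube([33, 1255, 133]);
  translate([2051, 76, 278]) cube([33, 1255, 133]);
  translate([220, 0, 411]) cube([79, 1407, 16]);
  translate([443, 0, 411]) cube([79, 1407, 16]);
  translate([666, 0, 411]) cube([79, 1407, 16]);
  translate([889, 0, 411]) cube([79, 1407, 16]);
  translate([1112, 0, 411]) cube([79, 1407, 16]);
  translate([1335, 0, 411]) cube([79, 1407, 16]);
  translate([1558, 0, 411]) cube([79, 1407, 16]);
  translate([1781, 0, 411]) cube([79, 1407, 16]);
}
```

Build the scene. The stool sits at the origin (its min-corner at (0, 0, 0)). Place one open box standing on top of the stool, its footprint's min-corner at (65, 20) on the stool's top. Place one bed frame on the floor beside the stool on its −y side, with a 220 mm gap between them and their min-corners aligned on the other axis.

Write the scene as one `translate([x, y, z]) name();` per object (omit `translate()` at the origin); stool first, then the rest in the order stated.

stool();
translate([65, 20, 385]) open_box();
translate([0, -1627, 0]) bed_frame();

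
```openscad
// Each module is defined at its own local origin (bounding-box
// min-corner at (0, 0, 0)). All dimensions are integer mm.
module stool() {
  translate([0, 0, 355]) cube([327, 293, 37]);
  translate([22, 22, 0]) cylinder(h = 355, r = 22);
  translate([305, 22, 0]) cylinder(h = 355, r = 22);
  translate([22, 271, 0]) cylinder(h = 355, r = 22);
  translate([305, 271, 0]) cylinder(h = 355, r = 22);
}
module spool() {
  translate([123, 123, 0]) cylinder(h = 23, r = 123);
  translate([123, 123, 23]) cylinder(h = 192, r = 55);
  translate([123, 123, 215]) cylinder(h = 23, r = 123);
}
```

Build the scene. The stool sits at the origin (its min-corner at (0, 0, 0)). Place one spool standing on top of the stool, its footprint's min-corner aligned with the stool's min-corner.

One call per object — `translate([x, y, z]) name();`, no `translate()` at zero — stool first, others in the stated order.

stool();
translate([0, 0, 392]) spool();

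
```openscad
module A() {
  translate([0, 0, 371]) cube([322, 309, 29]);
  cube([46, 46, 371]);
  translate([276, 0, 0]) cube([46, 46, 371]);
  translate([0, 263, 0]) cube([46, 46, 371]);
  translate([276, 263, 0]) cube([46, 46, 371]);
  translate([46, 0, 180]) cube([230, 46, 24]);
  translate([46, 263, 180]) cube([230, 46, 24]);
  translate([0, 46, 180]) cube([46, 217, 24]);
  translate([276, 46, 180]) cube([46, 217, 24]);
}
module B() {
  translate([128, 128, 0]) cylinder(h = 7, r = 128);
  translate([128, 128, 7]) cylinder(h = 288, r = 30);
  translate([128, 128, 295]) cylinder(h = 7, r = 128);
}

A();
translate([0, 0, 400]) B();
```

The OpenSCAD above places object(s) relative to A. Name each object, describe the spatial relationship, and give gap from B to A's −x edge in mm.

The spool's min-x is at 0; the stool's min-x is 0; gap = 0 mm.

A is a stool. B is a spool. The spool is on top of the stool. The gap from the spool to the stool's −x edge is 0 mm.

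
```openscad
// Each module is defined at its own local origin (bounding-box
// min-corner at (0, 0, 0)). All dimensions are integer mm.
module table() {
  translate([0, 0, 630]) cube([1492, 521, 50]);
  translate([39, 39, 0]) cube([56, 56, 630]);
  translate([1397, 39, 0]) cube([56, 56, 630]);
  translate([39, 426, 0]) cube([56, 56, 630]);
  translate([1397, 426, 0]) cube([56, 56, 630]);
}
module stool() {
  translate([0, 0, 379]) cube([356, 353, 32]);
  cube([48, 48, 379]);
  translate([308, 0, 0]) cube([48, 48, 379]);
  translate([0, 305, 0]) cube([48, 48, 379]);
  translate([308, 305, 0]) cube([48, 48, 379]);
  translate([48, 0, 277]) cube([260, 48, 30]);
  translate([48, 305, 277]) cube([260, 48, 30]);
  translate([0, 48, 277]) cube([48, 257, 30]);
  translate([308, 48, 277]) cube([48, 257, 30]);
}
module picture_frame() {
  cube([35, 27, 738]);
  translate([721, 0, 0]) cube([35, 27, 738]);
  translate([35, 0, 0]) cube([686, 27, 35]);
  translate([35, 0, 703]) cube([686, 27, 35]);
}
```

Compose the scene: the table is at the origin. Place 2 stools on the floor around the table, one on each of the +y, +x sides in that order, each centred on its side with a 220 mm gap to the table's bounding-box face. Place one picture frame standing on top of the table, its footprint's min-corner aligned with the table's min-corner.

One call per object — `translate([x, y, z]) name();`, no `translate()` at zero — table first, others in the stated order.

table();
translate([568, 741, 0]) stool();
translate([1712, 84, 0]) stool();
translate([0, 0, 680]) picture_frame();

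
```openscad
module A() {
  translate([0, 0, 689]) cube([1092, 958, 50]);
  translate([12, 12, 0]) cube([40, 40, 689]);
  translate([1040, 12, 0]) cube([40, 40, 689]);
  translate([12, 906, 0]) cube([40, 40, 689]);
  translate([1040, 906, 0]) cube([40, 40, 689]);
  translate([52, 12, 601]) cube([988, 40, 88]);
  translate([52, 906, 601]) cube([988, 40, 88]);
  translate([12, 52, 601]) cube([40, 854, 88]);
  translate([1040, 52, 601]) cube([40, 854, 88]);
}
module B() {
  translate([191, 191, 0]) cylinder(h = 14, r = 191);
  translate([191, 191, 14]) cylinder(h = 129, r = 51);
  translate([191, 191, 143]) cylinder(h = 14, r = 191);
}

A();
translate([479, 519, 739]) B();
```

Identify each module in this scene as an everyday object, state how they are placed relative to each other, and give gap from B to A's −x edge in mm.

The spool's min-x is at 479; the table's min-x is 0; gap = 479 mm.

A is a table. B is a spool. The spool is on top of the table. The gap from the spool to the table's −x edge is 479 mm.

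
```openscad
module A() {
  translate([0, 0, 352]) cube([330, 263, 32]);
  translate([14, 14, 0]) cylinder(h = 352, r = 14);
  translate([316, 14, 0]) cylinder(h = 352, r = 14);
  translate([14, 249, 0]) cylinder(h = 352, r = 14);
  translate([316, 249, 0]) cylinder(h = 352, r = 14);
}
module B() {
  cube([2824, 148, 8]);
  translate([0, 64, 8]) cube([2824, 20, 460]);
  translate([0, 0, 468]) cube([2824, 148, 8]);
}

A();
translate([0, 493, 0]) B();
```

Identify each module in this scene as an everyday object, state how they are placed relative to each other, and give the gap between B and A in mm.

The I-beam's nearest face is 230 mm from the stool's +y face.

A is a stool. B is an I-beam. The I-beam is on the floor beside the stool on its +y side. The gap between the I-beam and the stool is 230 mm.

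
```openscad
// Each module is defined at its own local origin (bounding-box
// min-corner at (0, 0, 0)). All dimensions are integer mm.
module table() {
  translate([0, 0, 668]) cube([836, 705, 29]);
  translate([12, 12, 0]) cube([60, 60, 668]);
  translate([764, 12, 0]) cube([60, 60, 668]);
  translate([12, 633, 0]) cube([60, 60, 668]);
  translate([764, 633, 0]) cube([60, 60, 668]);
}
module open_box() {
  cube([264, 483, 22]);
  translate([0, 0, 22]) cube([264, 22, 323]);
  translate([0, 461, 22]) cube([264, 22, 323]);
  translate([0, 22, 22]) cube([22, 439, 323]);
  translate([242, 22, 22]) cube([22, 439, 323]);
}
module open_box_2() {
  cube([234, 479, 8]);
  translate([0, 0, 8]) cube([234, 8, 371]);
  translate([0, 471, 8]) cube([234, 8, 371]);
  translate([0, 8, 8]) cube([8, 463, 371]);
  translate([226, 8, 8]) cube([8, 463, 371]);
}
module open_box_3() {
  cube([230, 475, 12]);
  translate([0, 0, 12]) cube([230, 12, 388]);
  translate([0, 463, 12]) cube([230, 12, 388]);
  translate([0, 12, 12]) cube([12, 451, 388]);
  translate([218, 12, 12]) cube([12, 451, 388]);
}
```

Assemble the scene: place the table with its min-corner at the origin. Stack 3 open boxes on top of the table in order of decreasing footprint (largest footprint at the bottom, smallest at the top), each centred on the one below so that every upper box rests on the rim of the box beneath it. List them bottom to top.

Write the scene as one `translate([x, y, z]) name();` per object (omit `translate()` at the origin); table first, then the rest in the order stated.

table();
translate([286, 111, 697]) open_box();
translate([301, 113, 1042]) open_box_2();
translate([303, 115, 1421]) open_box_3();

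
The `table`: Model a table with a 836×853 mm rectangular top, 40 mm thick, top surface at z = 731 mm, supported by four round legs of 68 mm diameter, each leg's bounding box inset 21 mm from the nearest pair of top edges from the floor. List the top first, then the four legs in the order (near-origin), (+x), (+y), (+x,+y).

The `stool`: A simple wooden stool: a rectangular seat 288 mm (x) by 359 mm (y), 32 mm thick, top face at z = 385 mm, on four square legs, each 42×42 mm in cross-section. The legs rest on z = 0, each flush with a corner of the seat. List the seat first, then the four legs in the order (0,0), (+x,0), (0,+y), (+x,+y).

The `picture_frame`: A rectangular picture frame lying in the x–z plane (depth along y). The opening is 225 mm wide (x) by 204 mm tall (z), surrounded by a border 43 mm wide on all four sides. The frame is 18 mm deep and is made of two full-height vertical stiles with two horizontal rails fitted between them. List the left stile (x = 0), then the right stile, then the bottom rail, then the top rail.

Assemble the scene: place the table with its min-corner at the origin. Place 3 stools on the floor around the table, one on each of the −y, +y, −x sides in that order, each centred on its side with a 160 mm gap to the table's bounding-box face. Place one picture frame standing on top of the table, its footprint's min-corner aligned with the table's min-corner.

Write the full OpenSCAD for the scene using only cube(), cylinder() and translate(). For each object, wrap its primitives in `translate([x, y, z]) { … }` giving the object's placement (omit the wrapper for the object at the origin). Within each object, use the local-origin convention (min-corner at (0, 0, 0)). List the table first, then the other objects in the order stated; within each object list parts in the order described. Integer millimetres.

translate([0, 0, 691]) cube([836, 853, 40]);
translate([55, 55, 0]) cylinder(h = 691, r = 34);
translate([781, 55, 0]) cylinder(h = 691, r = 34);
translate([55, 798, 0]) cylinder(h = 691, r = 34);
translate([781, 798, 0]) cylinder(h = 691, r = 34);
translate([274, -519, 0]) {
  translate([0, 0, 353]) cube([288, 359, 32]);
  cube([42, 42, 353]);
  translate([246, 0, 0]) cube([42, 42, 353]);
  translate([0, 317, 0]) cube([42, 42, 353]);
  translate([246, 317, 0]) cube([42, 42, 353]);
}
translate([274, 1013, 0]) {
  translate([0, 0, 353]) cube([288, 359, 32]);
  cube([42, 42, 353]);
  translate([246, 0, 0]) cube([42, 42, 353]);
  translate([0, 317, 0]) cube([42, 42, 353]);
  translate([246, 317, 0]) cube([42, 42, 353]);
}
translate([-448, 247, 0]) {
  translate([0, 0, 353]) cube([288, 359, 32]);
  cube([42, 42, 353]);
  translate([246, 0, 0]) cube([42, 42, 353]);
  translate([0, 317, 0]) cube([42, 42, 353]);
  translate([246, 317, 0]) cube([42, 42, 353]);
}
translate([0, 0, 731]) {
  cube([43, 18, 290]);
  translate([268, 0, 0]) cube([43, 18, 290]);
  translate([43, 0, 0]) cube([225, 18, 43]);
  translate([43, 0, 247]) cube([225, 18, 43]);
}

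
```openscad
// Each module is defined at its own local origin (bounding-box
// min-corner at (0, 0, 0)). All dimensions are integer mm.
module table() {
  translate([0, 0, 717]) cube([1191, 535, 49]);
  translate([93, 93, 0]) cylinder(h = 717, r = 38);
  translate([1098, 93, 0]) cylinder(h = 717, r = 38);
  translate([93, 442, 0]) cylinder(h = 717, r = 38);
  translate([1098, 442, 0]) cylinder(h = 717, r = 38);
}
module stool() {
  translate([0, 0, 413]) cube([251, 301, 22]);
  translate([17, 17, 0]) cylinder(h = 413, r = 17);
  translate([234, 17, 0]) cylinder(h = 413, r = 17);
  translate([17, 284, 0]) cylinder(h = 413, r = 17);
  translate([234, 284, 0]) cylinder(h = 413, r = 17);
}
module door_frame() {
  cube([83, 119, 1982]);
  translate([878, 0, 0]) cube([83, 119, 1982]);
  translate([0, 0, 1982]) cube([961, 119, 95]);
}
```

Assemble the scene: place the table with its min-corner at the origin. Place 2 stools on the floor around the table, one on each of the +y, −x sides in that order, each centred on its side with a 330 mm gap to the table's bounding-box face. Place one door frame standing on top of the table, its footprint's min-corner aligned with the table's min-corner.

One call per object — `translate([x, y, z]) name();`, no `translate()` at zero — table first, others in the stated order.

table();
translate([470, 865, 0]) stool();
translate([-581, 117, 0]) stool();
translate([0, 0, 766]) door_frame();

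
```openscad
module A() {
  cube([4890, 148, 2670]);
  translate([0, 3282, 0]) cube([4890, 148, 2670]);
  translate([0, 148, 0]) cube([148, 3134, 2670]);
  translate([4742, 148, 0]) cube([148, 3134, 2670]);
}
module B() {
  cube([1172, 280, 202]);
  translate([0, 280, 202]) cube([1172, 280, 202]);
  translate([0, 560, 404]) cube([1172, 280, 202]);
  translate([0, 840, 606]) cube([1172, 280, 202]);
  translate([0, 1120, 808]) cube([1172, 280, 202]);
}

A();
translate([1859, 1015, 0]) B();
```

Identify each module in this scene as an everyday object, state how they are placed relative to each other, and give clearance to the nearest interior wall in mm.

A is a house frame. B is a staircase. The staircase sits inside the house frame, centred. The clearance to the nearest interior wall is 867 mm.

Clearances: x = 1711, y = 867; minimum 867 mm.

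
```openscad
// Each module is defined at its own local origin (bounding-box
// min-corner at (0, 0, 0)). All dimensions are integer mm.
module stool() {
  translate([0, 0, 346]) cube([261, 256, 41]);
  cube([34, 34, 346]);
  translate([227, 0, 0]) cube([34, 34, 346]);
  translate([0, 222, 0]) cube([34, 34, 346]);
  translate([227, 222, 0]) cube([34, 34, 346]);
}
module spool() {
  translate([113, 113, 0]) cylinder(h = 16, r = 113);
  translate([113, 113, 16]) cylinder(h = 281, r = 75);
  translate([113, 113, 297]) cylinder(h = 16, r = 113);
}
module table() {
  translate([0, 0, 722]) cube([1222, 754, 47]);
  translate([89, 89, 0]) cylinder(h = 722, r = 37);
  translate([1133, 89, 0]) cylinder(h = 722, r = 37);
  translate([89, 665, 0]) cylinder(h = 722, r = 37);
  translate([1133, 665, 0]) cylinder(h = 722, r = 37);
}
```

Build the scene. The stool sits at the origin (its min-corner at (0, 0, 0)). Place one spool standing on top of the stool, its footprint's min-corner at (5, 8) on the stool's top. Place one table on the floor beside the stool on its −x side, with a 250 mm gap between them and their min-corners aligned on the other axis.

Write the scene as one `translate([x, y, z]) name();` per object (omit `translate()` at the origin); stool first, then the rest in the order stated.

stool();
translate([5, 8, 387]) spool();
translate([-1472, 0, 0]) table();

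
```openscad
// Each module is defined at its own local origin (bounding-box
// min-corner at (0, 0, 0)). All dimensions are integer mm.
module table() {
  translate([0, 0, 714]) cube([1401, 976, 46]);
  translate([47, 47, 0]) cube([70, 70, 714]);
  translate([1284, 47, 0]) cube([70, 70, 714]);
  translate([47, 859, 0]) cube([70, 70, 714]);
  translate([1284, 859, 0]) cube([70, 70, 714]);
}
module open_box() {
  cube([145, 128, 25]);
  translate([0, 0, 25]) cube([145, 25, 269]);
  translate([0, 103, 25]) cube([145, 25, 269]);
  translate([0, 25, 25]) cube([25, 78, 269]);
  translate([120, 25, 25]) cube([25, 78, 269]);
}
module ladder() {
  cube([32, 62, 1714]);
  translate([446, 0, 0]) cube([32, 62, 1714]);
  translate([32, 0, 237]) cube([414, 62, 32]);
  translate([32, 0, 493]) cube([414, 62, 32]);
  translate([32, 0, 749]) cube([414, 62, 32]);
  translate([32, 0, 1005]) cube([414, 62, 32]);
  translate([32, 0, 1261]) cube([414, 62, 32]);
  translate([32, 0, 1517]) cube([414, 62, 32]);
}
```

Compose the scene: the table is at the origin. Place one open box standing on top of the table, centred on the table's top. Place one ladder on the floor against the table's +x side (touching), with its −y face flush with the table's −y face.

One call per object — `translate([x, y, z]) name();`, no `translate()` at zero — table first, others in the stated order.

table();
translate([628, 424, 760]) open_box();
translate([1401, 0, 0]) ladder();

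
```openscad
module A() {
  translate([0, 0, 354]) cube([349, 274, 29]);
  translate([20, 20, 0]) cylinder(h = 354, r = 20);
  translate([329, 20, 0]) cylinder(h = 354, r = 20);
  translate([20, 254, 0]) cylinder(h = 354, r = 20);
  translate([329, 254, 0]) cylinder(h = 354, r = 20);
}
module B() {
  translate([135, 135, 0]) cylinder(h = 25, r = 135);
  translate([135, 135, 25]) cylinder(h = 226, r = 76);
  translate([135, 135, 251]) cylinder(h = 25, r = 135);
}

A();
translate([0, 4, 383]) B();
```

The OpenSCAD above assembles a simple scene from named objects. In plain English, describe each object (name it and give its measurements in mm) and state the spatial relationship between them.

A is a four-legged stool. The seat is 349×274 mm, 29 mm thick, top at z = 383 mm. It stands on four round legs, each 40 mm in diameter, from z = 0 to the seat underside, each leg's axis is inset half a diameter from the nearest pair of seat edges (so the leg's bounding box is flush with the corner).

B is a spool: two coaxial disc flanges of radius 135 mm and thickness 25 mm, joined by a core cylinder of radius 76 mm and height 226 mm. The lower flange rests on z = 0 and the three cylinders share a vertical axis.

The spool is on top of the stool.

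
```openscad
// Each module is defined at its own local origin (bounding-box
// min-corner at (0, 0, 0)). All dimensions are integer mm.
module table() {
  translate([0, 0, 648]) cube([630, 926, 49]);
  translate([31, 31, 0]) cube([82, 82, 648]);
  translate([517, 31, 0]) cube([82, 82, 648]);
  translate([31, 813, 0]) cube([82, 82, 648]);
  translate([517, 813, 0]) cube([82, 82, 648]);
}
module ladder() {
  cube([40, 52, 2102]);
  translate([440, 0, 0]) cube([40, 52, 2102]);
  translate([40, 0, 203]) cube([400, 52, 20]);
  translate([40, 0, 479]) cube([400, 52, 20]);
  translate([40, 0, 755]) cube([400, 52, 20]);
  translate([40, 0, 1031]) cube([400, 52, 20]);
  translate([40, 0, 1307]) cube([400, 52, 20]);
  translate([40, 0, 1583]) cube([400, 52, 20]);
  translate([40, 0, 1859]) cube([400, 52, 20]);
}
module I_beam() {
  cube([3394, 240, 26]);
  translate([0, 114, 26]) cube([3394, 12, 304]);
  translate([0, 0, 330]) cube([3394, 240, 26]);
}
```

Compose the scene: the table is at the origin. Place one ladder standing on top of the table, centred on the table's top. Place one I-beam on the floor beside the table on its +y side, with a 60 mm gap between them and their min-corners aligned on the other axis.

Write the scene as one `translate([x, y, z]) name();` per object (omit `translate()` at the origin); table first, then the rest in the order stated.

table();
translate([75, 437, 697]) ladder();
translate([0, 986, 0]) I_beam();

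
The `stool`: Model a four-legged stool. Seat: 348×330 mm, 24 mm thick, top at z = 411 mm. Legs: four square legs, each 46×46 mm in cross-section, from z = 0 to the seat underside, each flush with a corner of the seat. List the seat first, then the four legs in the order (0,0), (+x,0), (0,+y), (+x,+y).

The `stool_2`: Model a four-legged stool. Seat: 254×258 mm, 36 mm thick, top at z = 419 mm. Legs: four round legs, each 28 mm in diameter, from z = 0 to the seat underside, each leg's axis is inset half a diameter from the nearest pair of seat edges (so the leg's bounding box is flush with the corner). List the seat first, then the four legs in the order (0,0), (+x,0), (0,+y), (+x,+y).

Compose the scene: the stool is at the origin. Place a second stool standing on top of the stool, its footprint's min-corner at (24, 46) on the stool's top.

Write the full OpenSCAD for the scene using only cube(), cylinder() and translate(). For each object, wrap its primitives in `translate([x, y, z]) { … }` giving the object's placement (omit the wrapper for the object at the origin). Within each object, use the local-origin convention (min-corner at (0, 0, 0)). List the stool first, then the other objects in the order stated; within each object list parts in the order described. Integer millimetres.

translate([0, 0, 387]) cube([348, 330, 24]);
cube([46, 46, 387]);
translate([302, 0, 0]) cube([46, 46, 387]);
translate([0, 284, 0]) cube([46, 46, 387]);
translate([302, 284, 0]) cube([46, 46, 387]);
translate([24, 46, 411]) {
  translate([0, 0, 383]) cube([254, 258, 36]);
  translate([14, 14, 0]) cylinder(h = 383, r = 14);
  translate([240, 14, 0]) cylinder(h = 383, r = 14);
  translate([14, 244, 0]) cylinder(h = 383, r = 14);
  translate([240, 244, 0]) cylinder(h = 383, r = 14);
}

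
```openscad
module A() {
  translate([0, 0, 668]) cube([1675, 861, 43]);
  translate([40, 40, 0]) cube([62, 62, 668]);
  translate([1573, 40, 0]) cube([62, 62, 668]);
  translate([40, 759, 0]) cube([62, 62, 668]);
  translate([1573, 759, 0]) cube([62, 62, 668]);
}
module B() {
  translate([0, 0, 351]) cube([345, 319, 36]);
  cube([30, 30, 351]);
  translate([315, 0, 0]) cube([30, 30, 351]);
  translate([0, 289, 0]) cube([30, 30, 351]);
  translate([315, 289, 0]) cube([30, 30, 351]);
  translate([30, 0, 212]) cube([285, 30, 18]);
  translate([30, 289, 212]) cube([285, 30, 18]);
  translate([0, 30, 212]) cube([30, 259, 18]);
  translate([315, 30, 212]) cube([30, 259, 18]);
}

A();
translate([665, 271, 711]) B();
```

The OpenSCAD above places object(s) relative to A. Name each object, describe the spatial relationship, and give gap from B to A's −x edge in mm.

The stool's min-x is at 665; the table's min-x is 0; gap = 665 mm.

A is a table. B is a stool. The stool is on top of the table, centred. The gap from the stool to the table's −x edge is 665 mm.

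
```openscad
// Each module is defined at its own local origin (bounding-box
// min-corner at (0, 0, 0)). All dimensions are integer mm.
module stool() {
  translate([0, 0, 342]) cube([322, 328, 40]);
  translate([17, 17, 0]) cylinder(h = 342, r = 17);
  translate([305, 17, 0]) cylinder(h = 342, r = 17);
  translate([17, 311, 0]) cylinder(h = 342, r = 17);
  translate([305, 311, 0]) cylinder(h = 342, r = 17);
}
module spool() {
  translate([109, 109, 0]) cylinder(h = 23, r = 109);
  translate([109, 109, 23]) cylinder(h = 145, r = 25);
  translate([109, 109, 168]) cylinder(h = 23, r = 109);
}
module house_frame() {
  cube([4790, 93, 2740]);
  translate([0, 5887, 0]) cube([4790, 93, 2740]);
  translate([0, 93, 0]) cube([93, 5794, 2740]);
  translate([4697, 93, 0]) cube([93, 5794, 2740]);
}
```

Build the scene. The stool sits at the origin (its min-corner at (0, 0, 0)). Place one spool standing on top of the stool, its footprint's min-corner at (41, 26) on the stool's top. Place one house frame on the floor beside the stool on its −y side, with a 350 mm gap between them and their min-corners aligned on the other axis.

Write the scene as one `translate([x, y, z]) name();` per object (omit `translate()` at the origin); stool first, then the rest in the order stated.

stool();
translate([41, 26, 382]) spool();
translate([0, -6330, 0]) house_frame();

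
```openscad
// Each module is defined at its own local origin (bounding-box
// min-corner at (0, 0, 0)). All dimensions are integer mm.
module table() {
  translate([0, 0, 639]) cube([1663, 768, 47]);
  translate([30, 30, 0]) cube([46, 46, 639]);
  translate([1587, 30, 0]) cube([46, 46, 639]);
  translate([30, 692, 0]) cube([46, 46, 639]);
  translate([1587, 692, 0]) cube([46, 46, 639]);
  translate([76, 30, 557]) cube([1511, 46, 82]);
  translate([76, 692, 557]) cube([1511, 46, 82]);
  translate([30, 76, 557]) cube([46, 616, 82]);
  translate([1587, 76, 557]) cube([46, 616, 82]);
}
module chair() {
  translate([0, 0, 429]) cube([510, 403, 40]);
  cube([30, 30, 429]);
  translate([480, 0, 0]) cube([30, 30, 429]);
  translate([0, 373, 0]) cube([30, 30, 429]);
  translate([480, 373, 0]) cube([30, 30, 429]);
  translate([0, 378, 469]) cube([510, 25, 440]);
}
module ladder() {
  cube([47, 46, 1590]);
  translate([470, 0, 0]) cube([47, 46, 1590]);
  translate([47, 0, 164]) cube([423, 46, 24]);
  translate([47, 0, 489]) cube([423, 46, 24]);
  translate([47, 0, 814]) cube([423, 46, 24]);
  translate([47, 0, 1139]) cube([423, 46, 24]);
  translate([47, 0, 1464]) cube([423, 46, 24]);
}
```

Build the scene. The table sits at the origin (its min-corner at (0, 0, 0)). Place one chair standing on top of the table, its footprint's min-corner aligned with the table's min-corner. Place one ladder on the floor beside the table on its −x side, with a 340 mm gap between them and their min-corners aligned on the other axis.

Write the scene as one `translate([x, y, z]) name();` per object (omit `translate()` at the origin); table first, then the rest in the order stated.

table();
translate([0, 0, 686]) chair();
translate([-857, 0, 0]) ladder();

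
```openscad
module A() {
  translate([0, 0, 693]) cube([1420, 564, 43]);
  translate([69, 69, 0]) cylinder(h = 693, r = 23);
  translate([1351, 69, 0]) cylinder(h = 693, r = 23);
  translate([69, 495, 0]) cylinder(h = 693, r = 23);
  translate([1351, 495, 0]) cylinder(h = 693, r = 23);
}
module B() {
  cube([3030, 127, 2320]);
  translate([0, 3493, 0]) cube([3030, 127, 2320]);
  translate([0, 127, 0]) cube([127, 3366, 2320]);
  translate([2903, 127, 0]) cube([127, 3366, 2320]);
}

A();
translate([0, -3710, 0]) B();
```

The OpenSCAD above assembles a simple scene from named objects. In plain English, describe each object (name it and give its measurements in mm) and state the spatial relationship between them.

A is a table: top 1420 mm (x) × 564 mm (y), 43 mm thick, upper face at z = 736 mm, on four round legs of 46 mm diameter, each leg's bounding box inset 46 mm from the nearest pair of top edges, running from z = 0 to the bottom of the top.

B is a box-shaped house frame (walls only): outside footprint 3030×3620 mm, wall height 2320 mm, wall thickness 127 mm. The two y-facing walls run the full x-width; the two x-facing walls fit between the inner faces of the y-facing walls.

The house frame is on the floor beside the table on its −y side.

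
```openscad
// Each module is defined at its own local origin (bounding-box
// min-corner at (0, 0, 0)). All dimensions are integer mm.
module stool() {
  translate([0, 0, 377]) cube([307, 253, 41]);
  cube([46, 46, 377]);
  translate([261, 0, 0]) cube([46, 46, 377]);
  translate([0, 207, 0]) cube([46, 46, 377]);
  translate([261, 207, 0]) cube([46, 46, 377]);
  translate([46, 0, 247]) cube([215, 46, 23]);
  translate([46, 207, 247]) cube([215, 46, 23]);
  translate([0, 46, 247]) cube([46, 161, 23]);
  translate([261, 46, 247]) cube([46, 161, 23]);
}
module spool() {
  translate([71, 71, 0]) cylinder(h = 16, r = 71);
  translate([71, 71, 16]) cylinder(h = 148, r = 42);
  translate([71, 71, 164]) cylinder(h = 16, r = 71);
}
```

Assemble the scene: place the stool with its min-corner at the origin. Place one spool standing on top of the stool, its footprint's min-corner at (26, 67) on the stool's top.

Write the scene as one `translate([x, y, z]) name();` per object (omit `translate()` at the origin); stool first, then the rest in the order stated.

stool();
translate([26, 67, 418]) spool();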